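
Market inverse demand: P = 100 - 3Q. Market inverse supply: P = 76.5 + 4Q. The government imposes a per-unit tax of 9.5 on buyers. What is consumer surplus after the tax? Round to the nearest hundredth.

Without the tax, 100 - 3Q = 76.5 + 4Q so Q* = 3.3571 and P* = 89.9286.
With the tax, buyers' net willingness to pay falls by 9.5: (100 - 9.5) - 3Q = 76.5 + 4Q, so Q_t = 2. Buyers pay P_b = 94; sellers receive P_s = P_b - 9.5 = 84.5.
Consumer surplus is the triangle under demand above P_b: (1/2)(2)(100 - 94) = 6.

6.00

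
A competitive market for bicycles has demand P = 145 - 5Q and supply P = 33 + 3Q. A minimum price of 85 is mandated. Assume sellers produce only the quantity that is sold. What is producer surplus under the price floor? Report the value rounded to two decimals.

408.00

Without the control, 145 - 5Q = 33 + 3Q so Q* = 14 and P* = 75.
At the floor price 85, quantity demanded is (145 - 85)/5 = 12; demand is the short side, so Q = 12 trades at P = 85.
The supply price at Q = 12 is 69. PS is the trapezoid between 85 and supply over [0, 12]: (1/2)[(85 - 33) + (85 - 69)](12) = 408.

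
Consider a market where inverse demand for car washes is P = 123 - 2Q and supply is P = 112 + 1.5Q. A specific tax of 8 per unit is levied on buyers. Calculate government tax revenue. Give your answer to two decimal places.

Pre-tax equilibrium: 123 - 2Q = 112 + 1.5Q gives Q* = 3.1429, P* = 116.7143.
A tax on buyers shifts demand down by 8: (123 - 8) - 2Q = 112 + 1.5Q, so Q_t = 0.8571. Buyers pay P_b = 121.2857; sellers receive P_s = P_b - 8 = 113.2857.
Revenue is the tax times quantity traded: 8 x 0.8571 = 6.8571.

6.86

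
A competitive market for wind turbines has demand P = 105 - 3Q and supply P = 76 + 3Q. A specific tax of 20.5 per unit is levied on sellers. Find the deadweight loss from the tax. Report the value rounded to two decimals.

Without the tax, 105 - 3Q = 76 + 3Q so Q* = 4.8333 and P* = 90.5.
A tax on sellers shifts supply up by 20.5: 105 - 3Q = 76 + 3Q + 20.5, so Q_t = 1.4167. Buyers pay P_b = 100.75; sellers receive P_s = P_b - 20.5 = 80.25.
The welfare triangle lost has base Q* - Q_t = 3.4167 and height t = 20.5, so DWL = (1/2)(3.4167)(20.5) = 35.0208.

35.02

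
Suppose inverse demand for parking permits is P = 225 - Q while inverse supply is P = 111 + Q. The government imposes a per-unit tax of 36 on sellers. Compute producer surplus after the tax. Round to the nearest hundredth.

Without the tax, 225 - Q = 111 + Q so Q* = 57 and P* = 168.
A tax on sellers shifts supply up by 36: 225 - Q = 111 + Q + 36, so Q_t = 39. Buyers pay P_b = 186; sellers receive P_s = P_b - 36 = 150.
Producer surplus is the triangle above supply below P_s: (1/2)(39)(150 - 111) = 760.5.

760.50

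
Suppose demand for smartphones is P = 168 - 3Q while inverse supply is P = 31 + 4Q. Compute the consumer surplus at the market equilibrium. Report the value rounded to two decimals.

Set 168 - 3Q = 31 + 4Q, which gives 137 = 7Q, so Q* = 19.5714 and P* = 168 - 3(19.5714) = 109.2857.
The demand choke price is 168, so CS = (1/2)(Q*)(168 - P*) = (1/2)(19.5714)(58.7143) = 574.5612.

574.56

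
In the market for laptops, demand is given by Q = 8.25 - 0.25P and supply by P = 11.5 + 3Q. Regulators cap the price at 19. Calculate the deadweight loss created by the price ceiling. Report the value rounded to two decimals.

Rewriting demand in inverse form: P = 33 - 4Q.
Free-market equilibrium: 33 - 4Q = 11.5 + 3Q gives Q* = 3.0714, P* = 20.7143.
At the ceiling price 19, quantity supplied is (19 - 11.5)/3 = 2.5; supply is the short side, so Q = 2.5 trades at P = 19.
The lost-trades triangle has base Q* - 2.5 = 0.5714 and height equal to the gap between the curves at Q = 2.5, which is 23 - 19 = 4. DWL = (1/2)(0.5714)(4) = 1.1429.

1.14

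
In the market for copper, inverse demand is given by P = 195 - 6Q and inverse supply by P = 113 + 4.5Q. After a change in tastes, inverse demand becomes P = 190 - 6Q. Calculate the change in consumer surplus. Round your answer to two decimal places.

-21.63

Initial equilibrium: Q_0 = 7.8095, P_0 = 148.1429; CS_0 = (1/2)(7.8095)(46.8571) = 182.966, PS_0 = (1/2)(7.8095)(35.1429) = 137.2245.
New equilibrium: 190 - 6Q = 113 + 4.5Q gives Q_1 = 7.3333, P_1 = 146; CS_1 = 161.3333, PS_1 = 121.
Change in consumer surplus = 161.3333 - 182.966 = -21.6327.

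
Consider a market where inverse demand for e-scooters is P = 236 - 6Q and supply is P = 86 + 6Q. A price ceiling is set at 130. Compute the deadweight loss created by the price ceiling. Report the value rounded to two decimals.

160.17

Without the control, 236 - 6Q = 86 + 6Q so Q* = 12.5 and P* = 161.
At P = 130, sellers supply (130 - 86)/6 = 7.3333 while buyers want more, so the quantity traded is 7.3333 at price 130.
The lost-trades triangle has base Q* - 7.3333 = 5.1667 and height equal to the gap between the curves at Q = 7.3333, which is 192 - 130 = 62. DWL = (1/2)(5.1667)(62) = 160.1667.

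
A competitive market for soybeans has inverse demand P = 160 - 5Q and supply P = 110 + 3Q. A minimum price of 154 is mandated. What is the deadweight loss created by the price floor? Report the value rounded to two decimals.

102.01

Free-market equilibrium: 160 - 5Q = 110 + 3Q gives Q* = 6.25, P* = 128.75.
At P = 154, buyers demand (160 - 154)/5 = 1.2 while sellers would supply more, so the quantity traded is 1.2 at price 154.
The lost-trades triangle has base Q* - 1.2 = 5.05 and height equal to the gap between the curves at Q = 1.2, which is 154 - 113.6 = 40.4. DWL = (1/2)(5.05)(40.4) = 102.01.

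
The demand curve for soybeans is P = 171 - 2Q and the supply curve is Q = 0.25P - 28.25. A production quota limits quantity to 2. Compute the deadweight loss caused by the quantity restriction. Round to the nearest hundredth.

176.33

Rewriting supply in inverse form: P = 113 + 4Q.
Without the quota, 171 - 2Q = 113 + 4Q gives Q* = 9.6667.
At Q = 2 the demand price is 171 - 2(2) = 167 and the supply price is 113 + 4(2) = 121.
DWL = (1/2)(gap between curves at 2) x (Q* - 2) = (1/2)(46)(7.6667) = 176.3333.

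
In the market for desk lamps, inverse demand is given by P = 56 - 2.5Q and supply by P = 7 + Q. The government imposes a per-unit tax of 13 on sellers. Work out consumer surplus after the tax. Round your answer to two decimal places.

132.24

Without the tax, 56 - 2.5Q = 7 + Q so Q* = 14 and P* = 21.
With the tax, sellers need 13 more per unit: 56 - 2.5Q = 7 + Q + 13, so Q_t = 10.2857. Buyers pay P_b = 30.2857; sellers receive P_s = P_b - 13 = 17.2857.
Consumer surplus is the triangle under demand above P_b: (1/2)(10.2857)(56 - 30.2857) = 132.2449.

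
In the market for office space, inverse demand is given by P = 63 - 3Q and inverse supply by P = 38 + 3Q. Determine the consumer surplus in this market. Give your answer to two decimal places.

26.04

Set 63 - 3Q = 38 + 3Q, which gives 25 = 6Q, so Q* = 4.1667 and P* = 63 - 3(4.1667) = 50.5.
Consumer surplus is the triangle under demand above P*: (1/2)(4.1667)(63 - 50.5) = (1/2)(4.1667)(12.5) = 26.0417.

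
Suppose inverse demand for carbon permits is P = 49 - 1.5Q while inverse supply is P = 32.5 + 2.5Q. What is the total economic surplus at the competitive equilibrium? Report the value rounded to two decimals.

Setting demand equal to supply, 16.5 = 4Q, so Q* = 4.125 and P* = 42.8125.
CS = (1/2)(4.125)(6.1875) = 12.7617 and PS = (1/2)(4.125)(10.3125) = 21.2695, so total surplus = 34.0312.

34.03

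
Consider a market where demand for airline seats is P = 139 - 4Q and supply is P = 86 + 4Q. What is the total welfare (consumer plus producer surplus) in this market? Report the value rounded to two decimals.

Equilibrium: 139 - 4Q = 86 + 4Q, so Q* = 6.625 and P* = 112.5.
CS = (1/2)(6.625)(26.5) = 87.7812 and PS = (1/2)(6.625)(26.5) = 87.7812, so total surplus = 175.5625.

175.56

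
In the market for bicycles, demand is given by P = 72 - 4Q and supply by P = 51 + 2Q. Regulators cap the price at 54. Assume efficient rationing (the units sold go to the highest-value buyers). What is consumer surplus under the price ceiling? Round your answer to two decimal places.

22.50

Without the control, 72 - 4Q = 51 + 2Q so Q* = 3.5 and P* = 58.
At P = 54, sellers supply (54 - 51)/2 = 1.5 while buyers want more, so the quantity traded is 1.5 at price 54.
The demand price at Q = 1.5 is 66. CS is the trapezoid between demand and 54 over [0, 1.5]: (1/2)[(72 - 54) + (66 - 54)](1.5) = 22.5.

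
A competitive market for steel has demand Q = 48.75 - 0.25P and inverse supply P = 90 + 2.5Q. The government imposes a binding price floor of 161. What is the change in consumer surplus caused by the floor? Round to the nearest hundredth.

-377.39

Rewriting demand in inverse form: P = 195 - 4Q.
Free-market equilibrium: 195 - 4Q = 90 + 2.5Q gives Q* = 16.1538, P* = 130.3846.
At the floor price 161, quantity demanded is (195 - 161)/4 = 8.5; demand is the short side, so Q = 8.5 trades at P = 161.
CS goes from (1/2)(16.1538)(64.6154) = 521.8935 to 144.5 (computed as (195 - 161)(8.5) - (1/2)(4)(8.5)^2), a change of -377.3935.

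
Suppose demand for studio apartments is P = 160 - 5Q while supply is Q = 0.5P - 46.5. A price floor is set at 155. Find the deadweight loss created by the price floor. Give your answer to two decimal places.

257.14

Rewriting supply in inverse form: P = 93 + 2Q.
Free-market equilibrium: 160 - 5Q = 93 + 2Q gives Q* = 9.5714, P* = 112.1429.
At the floor price 155, quantity demanded is (160 - 155)/5 = 1; demand is the short side, so Q = 1 trades at P = 155.
The lost-trades triangle has base Q* - 1 = 8.5714 and height equal to the gap between the curves at Q = 1, which is 155 - 95 = 60. DWL = (1/2)(8.5714)(60) = 257.1429.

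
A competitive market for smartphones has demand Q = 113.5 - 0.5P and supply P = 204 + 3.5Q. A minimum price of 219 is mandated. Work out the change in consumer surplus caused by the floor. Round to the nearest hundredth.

-1.49

Rewriting demand in inverse form: P = 227 - 2Q.
Free-market equilibrium: 227 - 2Q = 204 + 3.5Q gives Q* = 4.1818, P* = 218.6364.
At the floor price 219, quantity demanded is (227 - 219)/2 = 4; demand is the short side, so Q = 4 trades at P = 219.
CS goes from (1/2)(4.1818)(8.3636) = 17.4876 to 16 (computed as (227 - 219)(4) - (1/2)(2)(4)^2), a change of -1.4876.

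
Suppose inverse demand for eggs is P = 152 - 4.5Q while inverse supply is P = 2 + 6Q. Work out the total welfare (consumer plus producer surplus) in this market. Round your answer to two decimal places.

Equilibrium: 152 - 4.5Q = 2 + 6Q, so Q* = 14.2857 and P* = 87.7143.
CS = (1/2)(14.2857)(64.2857) = 459.1837 and PS = (1/2)(14.2857)(85.7143) = 612.2449, so total surplus = 1071.4286.

1071.43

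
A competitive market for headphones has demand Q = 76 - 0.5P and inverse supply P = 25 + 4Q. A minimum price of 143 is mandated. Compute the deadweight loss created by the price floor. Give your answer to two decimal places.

Rewriting demand in inverse form: P = 152 - 2Q.
Without the control, 152 - 2Q = 25 + 4Q so Q* = 21.1667 and P* = 109.6667.
At the floor price 143, quantity demanded is (152 - 143)/2 = 4.5; demand is the short side, so Q = 4.5 trades at P = 143.
At Q = 4.5 the demand price is 143 and the supply price is 43. Deadweight loss is the triangle between the curves from 4.5 to 21.1667: (1/2)(143 - 43)(21.1667 - 4.5) = 833.3333.

833.33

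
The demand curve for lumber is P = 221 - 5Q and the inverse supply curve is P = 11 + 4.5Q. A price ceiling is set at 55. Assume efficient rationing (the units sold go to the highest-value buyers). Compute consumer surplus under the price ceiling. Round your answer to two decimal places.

1384.10

Free-market equilibrium: 221 - 5Q = 11 + 4.5Q gives Q* = 22.1053, P* = 110.4737.
At the ceiling price 55, quantity supplied is (55 - 11)/4.5 = 9.7778; supply is the short side, so Q = 9.7778 trades at P = 55.
The demand price at Q = 9.7778 is 172.1111. CS is the trapezoid between demand and 55 over [0, 9.7778]: (1/2)[(221 - 55) + (172.1111 - 55)](9.7778) = 1384.0988.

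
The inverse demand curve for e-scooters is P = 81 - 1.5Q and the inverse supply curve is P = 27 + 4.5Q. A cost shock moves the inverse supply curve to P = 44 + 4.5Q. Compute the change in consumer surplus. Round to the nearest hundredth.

-32.23

Initial equilibrium: Q_0 = 9, P_0 = 67.5; CS_0 = (1/2)(9)(13.5) = 60.75, PS_0 = (1/2)(9)(40.5) = 182.25.
New equilibrium: 81 - 1.5Q = 44 + 4.5Q gives Q_1 = 6.1667, P_1 = 71.75; CS_1 = 28.5208, PS_1 = 85.5625.
Change in consumer surplus = 28.5208 - 60.75 = -32.2292.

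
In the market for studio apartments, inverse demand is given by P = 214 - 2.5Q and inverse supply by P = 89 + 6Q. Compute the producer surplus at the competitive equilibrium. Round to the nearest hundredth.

Equilibrium: 214 - 2.5Q = 89 + 6Q, so Q* = 14.7059 and P* = 177.2353.
PS is the area between P* and the supply curve from 0 to Q*: (1/2)(14.7059)(88.2353) = 648.7889.

648.79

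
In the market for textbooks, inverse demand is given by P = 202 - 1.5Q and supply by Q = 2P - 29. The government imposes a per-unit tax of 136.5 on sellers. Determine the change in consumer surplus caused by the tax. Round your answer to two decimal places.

-6104.11

Rewriting supply in inverse form: P = 14.5 + 0.5Q.
Without the tax, 202 - 1.5Q = 14.5 + 0.5Q so Q* = 93.75 and P* = 61.375.
With the tax, sellers need 136.5 more per unit: 202 - 1.5Q = 14.5 + 0.5Q + 136.5, so Q_t = 25.5. Buyers pay P_b = 163.75; sellers receive P_s = P_b - 136.5 = 27.25.
CS falls from (1/2)(93.75)(140.625) = 6591.7969 to (1/2)(25.5)(38.25) = 487.6875, a change of -6104.1094.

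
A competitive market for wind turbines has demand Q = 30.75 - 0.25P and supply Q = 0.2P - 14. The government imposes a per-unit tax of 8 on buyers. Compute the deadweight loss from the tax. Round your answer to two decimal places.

3.56

Rewriting demand in inverse form: P = 123 - 4Q.
Rewriting supply in inverse form: P = 70 + 5Q.
Pre-tax equilibrium: 123 - 4Q = 70 + 5Q gives Q* = 5.8889, P* = 99.4444.
A tax on buyers shifts demand down by 8: (123 - 8) - 4Q = 70 + 5Q, so Q_t = 5. Buyers pay P_b = 103; sellers receive P_s = P_b - 8 = 95.
Deadweight loss is the triangle between the curves from Q_t to Q*: (1/2)(5.8889 - 5)(8) = 3.5556.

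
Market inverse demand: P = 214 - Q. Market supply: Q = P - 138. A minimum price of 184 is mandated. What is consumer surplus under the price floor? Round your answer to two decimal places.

Rewriting supply in inverse form: P = 138 + Q.
Free-market equilibrium: 214 - Q = 138 + Q gives Q* = 38, P* = 176.
At the floor price 184, quantity demanded is (214 - 184)/1 = 30; demand is the short side, so Q = 30 trades at P = 184.
CS is the triangle under demand above 184: (1/2)(30)(214 - 184) = 450.

450.00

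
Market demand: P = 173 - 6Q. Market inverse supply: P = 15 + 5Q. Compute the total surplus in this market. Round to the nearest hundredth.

Equilibrium: 173 - 6Q = 15 + 5Q, so Q* = 14.3636 and P* = 86.8182.
Total surplus is the full triangle between the curves from 0 to Q*: (1/2)(14.3636)(173 - 15) = 1134.7273.

1134.73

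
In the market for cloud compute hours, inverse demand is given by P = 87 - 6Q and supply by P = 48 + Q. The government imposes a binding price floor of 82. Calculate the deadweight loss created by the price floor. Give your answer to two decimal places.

78.57

Free-market equilibrium: 87 - 6Q = 48 + Q gives Q* = 5.5714, P* = 53.5714.
At P = 82, buyers demand (87 - 82)/6 = 0.8333 while sellers would supply more, so the quantity traded is 0.8333 at price 82.
The lost-trades triangle has base Q* - 0.8333 = 4.7381 and height equal to the gap between the curves at Q = 0.8333, which is 82 - 48.8333 = 33.1667. DWL = (1/2)(4.7381)(33.1667) = 78.5734.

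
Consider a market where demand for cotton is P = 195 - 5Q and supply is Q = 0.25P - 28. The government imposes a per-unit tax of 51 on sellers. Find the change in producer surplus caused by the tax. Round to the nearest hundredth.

-144.81

Rewriting supply in inverse form: P = 112 + 4Q.
Without the tax, 195 - 5Q = 112 + 4Q so Q* = 9.2222 and P* = 148.8889.
With the tax, sellers need 51 more per unit: 195 - 5Q = 112 + 4Q + 51, so Q_t = 3.5556. Buyers pay P_b = 177.2222; sellers receive P_s = P_b - 51 = 126.2222.
PS falls from (1/2)(9.2222)(36.8889) = 170.0988 to (1/2)(3.5556)(14.2222) = 25.284, a change of -144.8148.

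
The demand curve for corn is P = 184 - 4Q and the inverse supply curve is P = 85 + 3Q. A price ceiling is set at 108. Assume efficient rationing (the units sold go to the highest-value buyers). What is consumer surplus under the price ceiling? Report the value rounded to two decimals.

465.11

Without the control, 184 - 4Q = 85 + 3Q so Q* = 14.1429 and P* = 127.4286.
At the ceiling price 108, quantity supplied is (108 - 85)/3 = 7.6667; supply is the short side, so Q = 7.6667 trades at P = 108.
The demand price at Q = 7.6667 is 153.3333. CS is the trapezoid between demand and 108 over [0, 7.6667]: (1/2)[(184 - 108) + (153.3333 - 108)](7.6667) = 465.1111.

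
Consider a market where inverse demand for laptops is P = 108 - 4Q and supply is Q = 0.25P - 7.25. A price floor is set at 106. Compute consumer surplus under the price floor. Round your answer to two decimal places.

Rewriting supply in inverse form: P = 29 + 4Q.
Without the control, 108 - 4Q = 29 + 4Q so Q* = 9.875 and P* = 68.5.
At P = 106, buyers demand (108 - 106)/4 = 0.5 while sellers would supply more, so the quantity traded is 0.5 at price 106.
CS is the triangle under demand above 106: (1/2)(0.5)(108 - 106) = 0.5.

0.50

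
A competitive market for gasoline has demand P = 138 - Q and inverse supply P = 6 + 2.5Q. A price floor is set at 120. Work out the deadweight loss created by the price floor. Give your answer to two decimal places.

Without the control, 138 - Q = 6 + 2.5Q so Q* = 37.7143 and P* = 100.2857.
At P = 120, buyers demand (138 - 120)/1 = 18 while sellers would supply more, so the quantity traded is 18 at price 120.
At Q = 18 the demand price is 120 and the supply price is 51. Deadweight loss is the triangle between the curves from 18 to 37.7143: (1/2)(120 - 51)(37.7143 - 18) = 680.1429.

680.14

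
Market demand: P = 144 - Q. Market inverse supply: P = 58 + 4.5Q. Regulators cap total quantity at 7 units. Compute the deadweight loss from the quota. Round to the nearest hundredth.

Unrestricted equilibrium: Q* = (144 - 58)/(1 + 4.5) = 15.6364.
At Q = 7 the demand price is 144 - (7) = 137 and the supply price is 58 + 4.5(7) = 89.5.
DWL = (1/2)(gap between curves at 7) x (Q* - 7) = (1/2)(47.5)(8.6364) = 205.1136.

205.11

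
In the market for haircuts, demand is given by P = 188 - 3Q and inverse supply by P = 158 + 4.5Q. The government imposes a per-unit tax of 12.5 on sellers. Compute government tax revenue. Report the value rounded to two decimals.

29.17

Pre-tax equilibrium: 188 - 3Q = 158 + 4.5Q gives Q* = 4, P* = 176.
A tax on sellers shifts supply up by 12.5: 188 - 3Q = 158 + 4.5Q + 12.5, so Q_t = 2.3333. Buyers pay P_b = 181; sellers receive P_s = P_b - 12.5 = 168.5.
Revenue is the tax times quantity traded: 12.5 x 2.3333 = 29.1667.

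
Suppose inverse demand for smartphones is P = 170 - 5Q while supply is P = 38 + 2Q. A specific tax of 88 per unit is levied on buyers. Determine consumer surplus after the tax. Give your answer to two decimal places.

Without the tax, 170 - 5Q = 38 + 2Q so Q* = 18.8571 and P* = 75.7143.
With the tax, buyers' net willingness to pay falls by 88: (170 - 88) - 5Q = 38 + 2Q, so Q_t = 6.2857. Buyers pay P_b = 138.5714; sellers receive P_s = P_b - 88 = 50.5714.
CS = (1/2)(Q_t)(170 - P_b) = (1/2)(6.2857)(31.4286) = 98.7755.

98.78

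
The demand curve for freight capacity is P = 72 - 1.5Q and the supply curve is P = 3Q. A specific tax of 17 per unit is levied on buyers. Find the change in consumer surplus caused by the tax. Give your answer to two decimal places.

-79.96

Pre-tax equilibrium: 72 - 1.5Q = 3Q gives Q* = 16, P* = 48.
With the tax, buyers' net willingness to pay falls by 17: (72 - 17) - 1.5Q = 3Q, so Q_t = 12.2222. Buyers pay P_b = 53.6667; sellers receive P_s = P_b - 17 = 36.6667.
CS falls from (1/2)(16)(24) = 192 to (1/2)(12.2222)(18.3333) = 112.037, a change of -79.963.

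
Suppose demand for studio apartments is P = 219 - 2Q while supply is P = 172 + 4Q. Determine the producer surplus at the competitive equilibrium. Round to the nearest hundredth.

Set 219 - 2Q = 172 + 4Q, which gives 47 = 6Q, so Q* = 7.8333 and P* = 219 - 2(7.8333) = 203.3333.
Producer surplus is the triangle above supply below P*: (1/2)(7.8333)(203.3333 - 172) = (1/2)(7.8333)(31.3333) = 122.7222.

122.72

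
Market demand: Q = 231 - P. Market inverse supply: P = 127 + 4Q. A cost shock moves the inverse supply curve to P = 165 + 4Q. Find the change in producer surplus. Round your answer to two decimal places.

-516.80

Rewriting demand in inverse form: P = 231 - Q.
Initial equilibrium: Q_0 = 20.8, P_0 = 210.2; CS_0 = (1/2)(20.8)(20.8) = 216.32, PS_0 = (1/2)(20.8)(83.2) = 865.28.
New equilibrium: 231 - Q = 165 + 4Q gives Q_1 = 13.2, P_1 = 217.8; CS_1 = 87.12, PS_1 = 348.48.
Change in producer surplus = 348.48 - 865.28 = -516.8.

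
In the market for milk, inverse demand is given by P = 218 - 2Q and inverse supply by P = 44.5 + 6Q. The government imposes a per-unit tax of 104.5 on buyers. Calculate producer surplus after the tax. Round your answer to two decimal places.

Without the tax, 218 - 2Q = 44.5 + 6Q so Q* = 21.6875 and P* = 174.625.
With the tax, buyers' net willingness to pay falls by 104.5: (218 - 104.5) - 2Q = 44.5 + 6Q, so Q_t = 8.625. Buyers pay P_b = 200.75; sellers receive P_s = P_b - 104.5 = 96.25.
PS = (1/2)(Q_t)(P_s - 44.5) = (1/2)(8.625)(51.75) = 223.1719.

223.17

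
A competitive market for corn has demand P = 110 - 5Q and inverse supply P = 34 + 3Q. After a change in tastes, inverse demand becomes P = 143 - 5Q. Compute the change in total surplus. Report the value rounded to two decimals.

Initial equilibrium: Q_0 = 9.5, P_0 = 62.5; CS_0 = (1/2)(9.5)(47.5) = 225.625, PS_0 = (1/2)(9.5)(28.5) = 135.375.
New equilibrium: 143 - 5Q = 34 + 3Q gives Q_1 = 13.625, P_1 = 74.875; CS_1 = 464.1016, PS_1 = 278.4609.
Change in total surplus = (464.1016 + 278.4609) - (225.625 + 135.375) = 381.5625.

381.56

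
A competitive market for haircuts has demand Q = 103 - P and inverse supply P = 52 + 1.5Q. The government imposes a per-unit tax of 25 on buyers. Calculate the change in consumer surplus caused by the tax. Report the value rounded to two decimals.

-154.00

Rewriting demand in inverse form: P = 103 - Q.
Pre-tax equilibrium: 103 - Q = 52 + 1.5Q gives Q* = 20.4, P* = 82.6.
With the tax, buyers' net willingness to pay falls by 25: (103 - 25) - Q = 52 + 1.5Q, so Q_t = 10.4. Buyers pay P_b = 92.6; sellers receive P_s = P_b - 25 = 67.6.
CS falls from (1/2)(20.4)(20.4) = 208.08 to (1/2)(10.4)(10.4) = 54.08, a change of -154.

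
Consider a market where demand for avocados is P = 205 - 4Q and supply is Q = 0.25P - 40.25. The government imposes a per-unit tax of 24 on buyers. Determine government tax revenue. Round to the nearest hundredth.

60.00

Rewriting supply in inverse form: P = 161 + 4Q.
Without the tax, 205 - 4Q = 161 + 4Q so Q* = 5.5 and P* = 183.
A tax on buyers shifts demand down by 24: (205 - 24) - 4Q = 161 + 4Q, so Q_t = 2.5. Buyers pay P_b = 195; sellers receive P_s = P_b - 24 = 171.
Revenue is the tax times quantity traded: 24 x 2.5 = 60.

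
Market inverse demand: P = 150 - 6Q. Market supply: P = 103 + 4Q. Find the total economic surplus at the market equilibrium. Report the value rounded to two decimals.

Setting demand equal to supply, 47 = 10Q, so Q* = 4.7 and P* = 121.8.
CS = (1/2)(4.7)(28.2) = 66.27 and PS = (1/2)(4.7)(18.8) = 44.18, so total surplus = 110.45.

110.45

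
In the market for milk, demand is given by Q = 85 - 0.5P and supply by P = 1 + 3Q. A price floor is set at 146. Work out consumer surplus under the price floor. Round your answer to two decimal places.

144.00

Rewriting demand in inverse form: P = 170 - 2Q.
Free-market equilibrium: 170 - 2Q = 1 + 3Q gives Q* = 33.8, P* = 102.4.
At P = 146, buyers demand (170 - 146)/2 = 12 while sellers would supply more, so the quantity traded is 12 at price 146.
CS is the triangle under demand above 146: (1/2)(12)(170 - 146) = 144.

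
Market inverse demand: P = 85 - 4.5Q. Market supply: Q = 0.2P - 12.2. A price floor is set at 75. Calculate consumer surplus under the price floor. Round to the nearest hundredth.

11.11

Rewriting supply in inverse form: P = 61 + 5Q.
Without the control, 85 - 4.5Q = 61 + 5Q so Q* = 2.5263 and P* = 73.6316.
At P = 75, buyers demand (85 - 75)/4.5 = 2.2222 while sellers would supply more, so the quantity traded is 2.2222 at price 75.
CS is the triangle under demand above 75: (1/2)(2.2222)(85 - 75) = 11.1111.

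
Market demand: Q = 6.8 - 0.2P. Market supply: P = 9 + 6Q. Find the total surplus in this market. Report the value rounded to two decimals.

Rewriting demand in inverse form: P = 34 - 5Q.
Set 34 - 5Q = 9 + 6Q, which gives 25 = 11Q, so Q* = 2.2727 and P* = 34 - 5(2.2727) = 22.6364.
Total surplus is the full triangle between the curves from 0 to Q*: (1/2)(2.2727)(34 - 9) = 28.4091.

28.41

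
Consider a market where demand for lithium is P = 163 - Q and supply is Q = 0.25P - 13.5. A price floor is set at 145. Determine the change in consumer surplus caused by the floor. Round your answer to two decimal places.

Rewriting supply in inverse form: P = 54 + 4Q.
Free-market equilibrium: 163 - Q = 54 + 4Q gives Q* = 21.8, P* = 141.2.
At P = 145, buyers demand (163 - 145)/1 = 18 while sellers would supply more, so the quantity traded is 18 at price 145.
CS goes from (1/2)(21.8)(21.8) = 237.62 to 162 (computed as (163 - 145)(18) - (1/2)(1)(18)^2), a change of -75.62.

-75.62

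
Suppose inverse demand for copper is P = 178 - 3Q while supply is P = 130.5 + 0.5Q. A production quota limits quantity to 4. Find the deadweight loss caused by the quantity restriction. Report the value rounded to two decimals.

Unrestricted equilibrium: Q* = (178 - 130.5)/(3 + 0.5) = 13.5714.
At Q = 4 the demand price is 178 - 3(4) = 166 and the supply price is 130.5 + 0.5(4) = 132.5.
Deadweight loss is the triangle between the curves from 4 to 13.5714: (1/2)(166 - 132.5)(13.5714 - 4) = 160.3214.

160.32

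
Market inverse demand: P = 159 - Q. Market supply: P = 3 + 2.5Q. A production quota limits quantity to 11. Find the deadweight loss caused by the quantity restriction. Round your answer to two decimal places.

Unrestricted equilibrium: Q* = (159 - 3)/(1 + 2.5) = 44.5714.
At Q = 11 the demand price is 159 - (11) = 148 and the supply price is 3 + 2.5(11) = 30.5.
Deadweight loss is the triangle between the curves from 11 to 44.5714: (1/2)(148 - 30.5)(44.5714 - 11) = 1972.3214.

1972.32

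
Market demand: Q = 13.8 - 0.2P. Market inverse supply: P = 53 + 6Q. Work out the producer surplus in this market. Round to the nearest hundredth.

6.35

Rewriting demand in inverse form: P = 69 - 5Q.
Setting demand equal to supply, 16 = 11Q, so Q* = 1.4545 and P* = 61.7273.
Producer surplus is the triangle above supply below P*: (1/2)(1.4545)(61.7273 - 53) = (1/2)(1.4545)(8.7273) = 6.3471.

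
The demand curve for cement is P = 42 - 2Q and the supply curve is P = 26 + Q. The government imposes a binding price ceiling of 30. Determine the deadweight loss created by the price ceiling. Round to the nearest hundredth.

2.67

Free-market equilibrium: 42 - 2Q = 26 + Q gives Q* = 5.3333, P* = 31.3333.
At P = 30, sellers supply (30 - 26)/1 = 4 while buyers want more, so the quantity traded is 4 at price 30.
The lost-trades triangle has base Q* - 4 = 1.3333 and height equal to the gap between the curves at Q = 4, which is 34 - 30 = 4. DWL = (1/2)(1.3333)(4) = 2.6667.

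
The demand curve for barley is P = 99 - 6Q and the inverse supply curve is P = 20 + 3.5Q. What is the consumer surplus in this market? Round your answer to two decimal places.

207.46

Set 99 - 6Q = 20 + 3.5Q, which gives 79 = 9.5Q, so Q* = 8.3158 and P* = 99 - 6(8.3158) = 49.1053.
The demand choke price is 99, so CS = (1/2)(Q*)(99 - P*) = (1/2)(8.3158)(49.8947) = 207.4571.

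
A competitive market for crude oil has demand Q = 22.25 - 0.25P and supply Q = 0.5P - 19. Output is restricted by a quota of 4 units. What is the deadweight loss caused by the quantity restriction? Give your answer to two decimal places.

60.75

Rewriting demand in inverse form: P = 89 - 4Q.
Rewriting supply in inverse form: P = 38 + 2Q.
Without the quota, 89 - 4Q = 38 + 2Q gives Q* = 8.5.
At Q = 4 the demand price is 89 - 4(4) = 73 and the supply price is 38 + 2(4) = 46.
DWL = (1/2)(gap between curves at 4) x (Q* - 4) = (1/2)(27)(4.5) = 60.75.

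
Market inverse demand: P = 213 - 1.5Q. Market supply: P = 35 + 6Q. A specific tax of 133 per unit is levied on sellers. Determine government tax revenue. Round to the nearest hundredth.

798.00

Pre-tax equilibrium: 213 - 1.5Q = 35 + 6Q gives Q* = 23.7333, P* = 177.4.
A tax on sellers shifts supply up by 133: 213 - 1.5Q = 35 + 6Q + 133, so Q_t = 6. Buyers pay P_b = 204; sellers receive P_s = P_b - 133 = 71.
Tax revenue = t x Q_t = 133 x 6 = 798.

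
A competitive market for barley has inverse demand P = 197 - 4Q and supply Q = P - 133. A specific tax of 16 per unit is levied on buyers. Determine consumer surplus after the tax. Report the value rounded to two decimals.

Rewriting supply in inverse form: P = 133 + Q.
Without the tax, 197 - 4Q = 133 + Q so Q* = 12.8 and P* = 145.8.
A tax on buyers shifts demand down by 16: (197 - 16) - 4Q = 133 + Q, so Q_t = 9.6. Buyers pay P_b = 158.6; sellers receive P_s = P_b - 16 = 142.6.
Consumer surplus is the triangle under demand above P_b: (1/2)(9.6)(197 - 158.6) = 184.32.

184.32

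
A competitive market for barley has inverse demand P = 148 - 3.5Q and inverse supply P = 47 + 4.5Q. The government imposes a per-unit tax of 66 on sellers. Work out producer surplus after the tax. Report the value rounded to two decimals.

43.07

Pre-tax equilibrium: 148 - 3.5Q = 47 + 4.5Q gives Q* = 12.625, P* = 103.8125.
With the tax, sellers need 66 more per unit: 148 - 3.5Q = 47 + 4.5Q + 66, so Q_t = 4.375. Buyers pay P_b = 132.6875; sellers receive P_s = P_b - 66 = 66.6875.
PS = (1/2)(Q_t)(P_s - 47) = (1/2)(4.375)(19.6875) = 43.0664.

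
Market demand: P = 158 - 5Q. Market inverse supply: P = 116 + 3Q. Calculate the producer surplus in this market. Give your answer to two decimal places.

Setting demand equal to supply, 42 = 8Q, so Q* = 5.25 and P* = 131.75.
PS is the area between P* and the supply curve from 0 to Q*: (1/2)(5.25)(15.75) = 41.3438.

41.34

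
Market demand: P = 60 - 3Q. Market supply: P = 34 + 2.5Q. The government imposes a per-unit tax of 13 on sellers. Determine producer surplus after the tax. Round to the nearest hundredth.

Pre-tax equilibrium: 60 - 3Q = 34 + 2.5Q gives Q* = 4.7273, P* = 45.8182.
With the tax, sellers need 13 more per unit: 60 - 3Q = 34 + 2.5Q + 13, so Q_t = 2.3636. Buyers pay P_b = 52.9091; sellers receive P_s = P_b - 13 = 39.9091.
Producer surplus is the triangle above supply below P_s: (1/2)(2.3636)(39.9091 - 34) = 6.9835.

6.98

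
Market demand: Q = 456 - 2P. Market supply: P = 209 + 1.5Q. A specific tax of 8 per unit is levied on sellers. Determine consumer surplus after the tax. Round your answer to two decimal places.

Rewriting demand in inverse form: P = 228 - 0.5Q.
Without the tax, 228 - 0.5Q = 209 + 1.5Q so Q* = 9.5 and P* = 223.25.
A tax on sellers shifts supply up by 8: 228 - 0.5Q = 209 + 1.5Q + 8, so Q_t = 5.5. Buyers pay P_b = 225.25; sellers receive P_s = P_b - 8 = 217.25.
Consumer surplus is the triangle under demand above P_b: (1/2)(5.5)(228 - 225.25) = 7.5625.

7.56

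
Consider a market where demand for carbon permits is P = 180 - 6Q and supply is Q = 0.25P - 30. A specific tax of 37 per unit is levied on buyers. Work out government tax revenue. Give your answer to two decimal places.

85.10

Rewriting supply in inverse form: P = 120 + 4Q.
Pre-tax equilibrium: 180 - 6Q = 120 + 4Q gives Q* = 6, P* = 144.
With the tax, buyers' net willingness to pay falls by 37: (180 - 37) - 6Q = 120 + 4Q, so Q_t = 2.3. Buyers pay P_b = 166.2; sellers receive P_s = P_b - 37 = 129.2.
Tax revenue = t x Q_t = 37 x 2.3 = 85.1.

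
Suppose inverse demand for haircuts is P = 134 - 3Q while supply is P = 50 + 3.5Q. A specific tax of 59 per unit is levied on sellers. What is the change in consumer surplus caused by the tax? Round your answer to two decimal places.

Pre-tax equilibrium: 134 - 3Q = 50 + 3.5Q gives Q* = 12.9231, P* = 95.2308.
With the tax, sellers need 59 more per unit: 134 - 3Q = 50 + 3.5Q + 59, so Q_t = 3.8462. Buyers pay P_b = 122.4615; sellers receive P_s = P_b - 59 = 63.4615.
CS falls from (1/2)(12.9231)(38.7692) = 250.5089 to (1/2)(3.8462)(11.5385) = 22.1893, a change of -228.3195.

-228.32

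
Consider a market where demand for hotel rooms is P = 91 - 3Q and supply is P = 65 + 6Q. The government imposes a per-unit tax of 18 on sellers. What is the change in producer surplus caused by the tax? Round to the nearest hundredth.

-22.67

Without the tax, 91 - 3Q = 65 + 6Q so Q* = 2.8889 and P* = 82.3333.
With the tax, sellers need 18 more per unit: 91 - 3Q = 65 + 6Q + 18, so Q_t = 0.8889. Buyers pay P_b = 88.3333; sellers receive P_s = P_b - 18 = 70.3333.
Producers lose the trapezoid between P_s and P* out to Q_t plus the triangle from Q_t to Q*: change in PS = 2.3704 - 25.037 = -22.6667.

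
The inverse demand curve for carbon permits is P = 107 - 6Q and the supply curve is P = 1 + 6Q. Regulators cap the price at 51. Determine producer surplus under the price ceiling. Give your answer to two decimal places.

208.33

Without the control, 107 - 6Q = 1 + 6Q so Q* = 8.8333 and P* = 54.
At P = 51, sellers supply (51 - 1)/6 = 8.3333 while buyers want more, so the quantity traded is 8.3333 at price 51.
PS is the triangle above supply below 51: (1/2)(8.3333)(51 - 1) = 208.3333.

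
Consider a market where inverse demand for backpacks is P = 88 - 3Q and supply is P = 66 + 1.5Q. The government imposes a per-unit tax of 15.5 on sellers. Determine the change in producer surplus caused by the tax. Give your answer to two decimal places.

-16.36

Pre-tax equilibrium: 88 - 3Q = 66 + 1.5Q gives Q* = 4.8889, P* = 73.3333.
With the tax, sellers need 15.5 more per unit: 88 - 3Q = 66 + 1.5Q + 15.5, so Q_t = 1.4444. Buyers pay P_b = 83.6667; sellers receive P_s = P_b - 15.5 = 68.1667.
Producers lose the trapezoid between P_s and P* out to Q_t plus the triangle from Q_t to Q*: change in PS = 1.5648 - 17.9259 = -16.3611.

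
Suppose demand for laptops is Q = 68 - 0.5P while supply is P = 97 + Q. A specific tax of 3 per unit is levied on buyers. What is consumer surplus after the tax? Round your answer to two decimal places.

144.00

Rewriting demand in inverse form: P = 136 - 2Q.
Pre-tax equilibrium: 136 - 2Q = 97 + Q gives Q* = 13, P* = 110.
A tax on buyers shifts demand down by 3: (136 - 3) - 2Q = 97 + Q, so Q_t = 12. Buyers pay P_b = 112; sellers receive P_s = P_b - 3 = 109.
CS = (1/2)(Q_t)(136 - P_b) = (1/2)(12)(24) = 144.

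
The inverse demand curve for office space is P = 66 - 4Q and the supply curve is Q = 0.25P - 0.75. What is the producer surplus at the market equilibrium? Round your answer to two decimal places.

124.03

Rewriting supply in inverse form: P = 3 + 4Q.
Equilibrium: 66 - 4Q = 3 + 4Q, so Q* = 7.875 and P* = 34.5.
The supply curve's price intercept is 3, so PS = (1/2)(Q*)(P* - 3) = (1/2)(7.875)(31.5) = 124.0312.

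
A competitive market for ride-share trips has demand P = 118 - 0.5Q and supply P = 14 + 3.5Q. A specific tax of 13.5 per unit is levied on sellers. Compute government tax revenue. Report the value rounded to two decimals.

Without the tax, 118 - 0.5Q = 14 + 3.5Q so Q* = 26 and P* = 105.
With the tax, sellers need 13.5 more per unit: 118 - 0.5Q = 14 + 3.5Q + 13.5, so Q_t = 22.625. Buyers pay P_b = 106.6875; sellers receive P_s = P_b - 13.5 = 93.1875.
Revenue is the tax times quantity traded: 13.5 x 22.625 = 305.4375.

305.44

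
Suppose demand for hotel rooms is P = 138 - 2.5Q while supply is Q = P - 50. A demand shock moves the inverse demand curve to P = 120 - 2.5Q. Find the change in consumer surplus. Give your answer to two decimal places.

Rewriting supply in inverse form: P = 50 + Q.
Initial equilibrium: Q_0 = 25.1429, P_0 = 75.1429; CS_0 = (1/2)(25.1429)(62.8571) = 790.2041, PS_0 = (1/2)(25.1429)(25.1429) = 316.0816.
New equilibrium: 120 - 2.5Q = 50 + Q gives Q_1 = 20, P_1 = 70; CS_1 = 500, PS_1 = 200.
Change in consumer surplus = 500 - 790.2041 = -290.2041.

-290.20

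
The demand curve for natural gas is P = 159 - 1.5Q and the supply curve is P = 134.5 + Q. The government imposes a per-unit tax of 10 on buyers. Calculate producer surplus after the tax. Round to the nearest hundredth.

16.82

Without the tax, 159 - 1.5Q = 134.5 + Q so Q* = 9.8 and P* = 144.3.
With the tax, buyers' net willingness to pay falls by 10: (159 - 10) - 1.5Q = 134.5 + Q, so Q_t = 5.8. Buyers pay P_b = 150.3; sellers receive P_s = P_b - 10 = 140.3.
PS = (1/2)(Q_t)(P_s - 134.5) = (1/2)(5.8)(5.8) = 16.82.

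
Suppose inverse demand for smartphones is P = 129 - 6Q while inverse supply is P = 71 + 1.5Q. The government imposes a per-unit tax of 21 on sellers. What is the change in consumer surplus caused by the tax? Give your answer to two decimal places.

Pre-tax equilibrium: 129 - 6Q = 71 + 1.5Q gives Q* = 7.7333, P* = 82.6.
A tax on sellers shifts supply up by 21: 129 - 6Q = 71 + 1.5Q + 21, so Q_t = 4.9333. Buyers pay P_b = 99.4; sellers receive P_s = P_b - 21 = 78.4.
CS falls from (1/2)(7.7333)(46.4) = 179.4133 to (1/2)(4.9333)(29.6) = 73.0133, a change of -106.4.

-106.40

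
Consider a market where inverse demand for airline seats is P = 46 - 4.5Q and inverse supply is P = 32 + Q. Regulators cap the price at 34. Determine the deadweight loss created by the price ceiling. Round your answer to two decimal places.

0.82

Without the control, 46 - 4.5Q = 32 + Q so Q* = 2.5455 and P* = 34.5455.
At P = 34, sellers supply (34 - 32)/1 = 2 while buyers want more, so the quantity traded is 2 at price 34.
The lost-trades triangle has base Q* - 2 = 0.5455 and height equal to the gap between the curves at Q = 2, which is 37 - 34 = 3. DWL = (1/2)(0.5455)(3) = 0.8182.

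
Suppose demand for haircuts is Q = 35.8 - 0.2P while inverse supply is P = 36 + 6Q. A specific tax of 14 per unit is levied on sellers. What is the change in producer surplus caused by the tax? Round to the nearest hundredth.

-94.41

Rewriting demand in inverse form: P = 179 - 5Q.
Pre-tax equilibrium: 179 - 5Q = 36 + 6Q gives Q* = 13, P* = 114.
A tax on sellers shifts supply up by 14: 179 - 5Q = 36 + 6Q + 14, so Q_t = 11.7273. Buyers pay P_b = 120.3636; sellers receive P_s = P_b - 14 = 106.3636.
Producers lose the trapezoid between P_s and P* out to Q_t plus the triangle from Q_t to Q*: change in PS = 412.5868 - 507 = -94.4132.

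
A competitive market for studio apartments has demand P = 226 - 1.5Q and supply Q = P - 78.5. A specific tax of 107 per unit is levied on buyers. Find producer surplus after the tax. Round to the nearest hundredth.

Rewriting supply in inverse form: P = 78.5 + Q.
Without the tax, 226 - 1.5Q = 78.5 + Q so Q* = 59 and P* = 137.5.
With the tax, buyers' net willingness to pay falls by 107: (226 - 107) - 1.5Q = 78.5 + Q, so Q_t = 16.2. Buyers pay P_b = 201.7; sellers receive P_s = P_b - 107 = 94.7.
Producer surplus is the triangle above supply below P_s: (1/2)(16.2)(94.7 - 78.5) = 131.22.

131.22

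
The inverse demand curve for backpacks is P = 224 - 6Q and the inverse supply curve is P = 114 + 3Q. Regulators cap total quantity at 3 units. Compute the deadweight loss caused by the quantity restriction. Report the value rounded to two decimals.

Without the quota, 224 - 6Q = 114 + 3Q gives Q* = 12.2222.
At Q = 3 the demand price is 224 - 6(3) = 206 and the supply price is 114 + 3(3) = 123.
Deadweight loss is the triangle between the curves from 3 to 12.2222: (1/2)(206 - 123)(12.2222 - 3) = 382.7222.

382.72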